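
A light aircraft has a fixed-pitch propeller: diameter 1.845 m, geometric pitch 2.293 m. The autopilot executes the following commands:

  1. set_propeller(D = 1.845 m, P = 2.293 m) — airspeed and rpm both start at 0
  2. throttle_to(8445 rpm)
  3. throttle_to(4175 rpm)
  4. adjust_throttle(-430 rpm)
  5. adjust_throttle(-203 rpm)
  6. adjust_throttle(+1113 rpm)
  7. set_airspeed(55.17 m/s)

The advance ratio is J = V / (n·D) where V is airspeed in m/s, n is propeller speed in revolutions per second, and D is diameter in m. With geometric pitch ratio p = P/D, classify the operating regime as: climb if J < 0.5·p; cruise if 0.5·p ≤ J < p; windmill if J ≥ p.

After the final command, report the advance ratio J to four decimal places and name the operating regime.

set_propeller: D = 1.845 m, P = 2.293 m (p = P/D = 1.242818); state ← (V=0, rpm=0)
throttle_to(8445): rpm ← 8445
throttle_to(4175): rpm ← 4175
adjust_throttle(-430): rpm ← 4175 -430 = 3745
adjust_throttle(-203): rpm ← 3745 -203 = 3542
adjust_throttle(+1113): rpm ← 3542 +1113 = 4655
set_airspeed(55.17): V ← 55.17 m/s
final state: V = 55.17 m/s, rpm = 4655 → n = rpm/60 = 77.583333 rev/s
J = V / (n·D) = 55.17 / (77.583333 × 1.845) = 0.385423
regime bands: climb J<0.6214 | cruise [0.6214, 1.2428) | windmill J≥1.2428
J = 0.3854 → climb

J = 0.3854, regime = climb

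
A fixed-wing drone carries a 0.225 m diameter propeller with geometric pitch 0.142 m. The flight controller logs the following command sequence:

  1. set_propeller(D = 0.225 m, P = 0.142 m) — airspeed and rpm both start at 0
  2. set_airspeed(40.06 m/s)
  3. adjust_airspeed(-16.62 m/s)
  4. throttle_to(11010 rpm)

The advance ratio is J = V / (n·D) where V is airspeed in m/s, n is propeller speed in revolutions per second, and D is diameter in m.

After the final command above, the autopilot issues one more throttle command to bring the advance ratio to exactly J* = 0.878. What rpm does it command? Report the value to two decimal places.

rpm = 7119.21

set_propeller: D = 0.225 m, P = 0.142 m (p = P/D = 0.631111); state ← (V=0, rpm=0)
set_airspeed(40.06): V ← 40.06 m/s
adjust_airspeed(-16.62): V ← 40.06 -16.62 = 23.44 m/s
throttle_to(11010): rpm ← 11010
final state: V = 23.44 m/s, rpm = 11010 → n = rpm/60 = 183.500000 rev/s
target J* = 0.878; solve J* = V/(n·D) for n: n = V/(J*·D) = 23.44/(0.878 × 0.225) = 118.653505 rev/s
rpm = 60·n = 7119.210326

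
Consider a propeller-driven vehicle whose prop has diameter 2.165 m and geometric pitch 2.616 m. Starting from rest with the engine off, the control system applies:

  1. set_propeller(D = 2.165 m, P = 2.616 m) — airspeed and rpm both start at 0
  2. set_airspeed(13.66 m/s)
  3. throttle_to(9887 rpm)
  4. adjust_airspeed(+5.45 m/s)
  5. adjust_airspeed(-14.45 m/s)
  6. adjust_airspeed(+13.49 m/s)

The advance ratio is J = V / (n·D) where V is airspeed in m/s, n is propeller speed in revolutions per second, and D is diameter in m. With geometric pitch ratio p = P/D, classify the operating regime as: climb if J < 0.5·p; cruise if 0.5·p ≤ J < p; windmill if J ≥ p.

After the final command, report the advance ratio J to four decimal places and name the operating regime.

J = 0.0509, regime = climb

set_propeller: D = 2.165 m, P = 2.616 m (p = P/D = 1.208314); state ← (V=0, rpm=0)
set_airspeed(13.66): V ← 13.66 m/s
throttle_to(9887): rpm ← 9887
adjust_airspeed(+5.45): V ← 13.66 +5.45 = 19.11 m/s
adjust_airspeed(-14.45): V ← 19.11 -14.45 = 4.66 m/s
adjust_airspeed(+13.49): V ← 4.66 +13.49 = 18.15 m/s
final state: V = 18.15 m/s, rpm = 9887 → n = rpm/60 = 164.783333 rev/s
J = V / (n·D) = 18.15 / (164.783333 × 2.165) = 0.050875
regime bands: climb J<0.6042 | cruise [0.6042, 1.2083) | windmill J≥1.2083
J = 0.0509 → climb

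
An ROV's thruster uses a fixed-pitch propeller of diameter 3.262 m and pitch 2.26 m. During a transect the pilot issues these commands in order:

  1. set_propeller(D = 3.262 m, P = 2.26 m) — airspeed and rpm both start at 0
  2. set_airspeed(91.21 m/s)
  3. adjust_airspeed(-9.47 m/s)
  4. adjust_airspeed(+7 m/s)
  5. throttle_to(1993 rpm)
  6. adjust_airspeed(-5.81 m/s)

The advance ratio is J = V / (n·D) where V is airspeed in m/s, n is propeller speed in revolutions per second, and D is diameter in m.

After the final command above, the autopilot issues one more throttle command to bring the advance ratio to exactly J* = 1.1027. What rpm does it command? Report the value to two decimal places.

rpm = 1383.32

set_propeller: D = 3.262 m, P = 2.26 m (p = P/D = 0.692826); state ← (V=0, rpm=0)
set_airspeed(91.21): V ← 91.21 m/s
adjust_airspeed(-9.47): V ← 91.21 -9.47 = 81.74 m/s
adjust_airspeed(+7): V ← 81.74 +7 = 88.74 m/s
throttle_to(1993): rpm ← 1993
adjust_airspeed(-5.81): V ← 88.74 -5.81 = 82.93 m/s
final state: V = 82.93 m/s, rpm = 1993 → n = rpm/60 = 33.216667 rev/s
target J* = 1.1027; solve J* = V/(n·D) for n: n = V/(J*·D) = 82.93/(1.1027 × 3.262) = 23.055276 rev/s
rpm = 60·n = 1383.316587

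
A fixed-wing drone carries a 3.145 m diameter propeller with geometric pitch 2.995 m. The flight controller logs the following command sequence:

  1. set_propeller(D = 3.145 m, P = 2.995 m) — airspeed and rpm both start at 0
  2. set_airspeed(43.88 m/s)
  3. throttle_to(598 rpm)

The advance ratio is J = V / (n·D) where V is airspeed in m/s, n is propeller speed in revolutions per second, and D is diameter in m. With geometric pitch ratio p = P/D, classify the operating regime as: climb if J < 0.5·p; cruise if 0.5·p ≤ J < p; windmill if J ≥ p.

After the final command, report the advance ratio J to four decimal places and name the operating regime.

set_propeller: D = 3.145 m, P = 2.995 m (p = P/D = 0.952305); state ← (V=0, rpm=0)
set_airspeed(43.88): V ← 43.88 m/s
throttle_to(598): rpm ← 598
final state: V = 43.88 m/s, rpm = 598 → n = rpm/60 = 9.966667 rev/s
J = V / (n·D) = 43.88 / (9.966667 × 3.145) = 1.399897
regime bands: climb J<0.4762 | cruise [0.4762, 0.9523) | windmill J≥0.9523
J = 1.3999 → windmill

J = 1.3999, regime = windmill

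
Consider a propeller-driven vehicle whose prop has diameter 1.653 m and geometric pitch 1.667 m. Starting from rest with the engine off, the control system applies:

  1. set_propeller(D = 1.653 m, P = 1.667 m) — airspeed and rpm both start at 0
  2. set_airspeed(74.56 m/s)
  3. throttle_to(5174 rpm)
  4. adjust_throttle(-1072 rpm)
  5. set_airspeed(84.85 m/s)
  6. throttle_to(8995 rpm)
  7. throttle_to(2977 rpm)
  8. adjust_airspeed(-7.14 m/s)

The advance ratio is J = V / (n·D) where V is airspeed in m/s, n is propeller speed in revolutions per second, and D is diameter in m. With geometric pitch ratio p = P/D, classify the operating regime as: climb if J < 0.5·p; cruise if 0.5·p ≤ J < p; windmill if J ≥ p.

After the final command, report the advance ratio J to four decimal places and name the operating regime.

set_propeller: D = 1.653 m, P = 1.667 m (p = P/D = 1.008469); state ← (V=0, rpm=0)
set_airspeed(74.56): V ← 74.56 m/s
throttle_to(5174): rpm ← 5174
adjust_throttle(-1072): rpm ← 5174 -1072 = 4102
set_airspeed(84.85): V ← 84.85 m/s
throttle_to(8995): rpm ← 8995
throttle_to(2977): rpm ← 2977
adjust_airspeed(-7.14): V ← 84.85 -7.14 = 77.71 m/s
final state: V = 77.71 m/s, rpm = 2977 → n = rpm/60 = 49.616667 rev/s
J = V / (n·D) = 77.71 / (49.616667 × 1.653) = 0.947494
regime bands: climb J<0.5042 | cruise [0.5042, 1.0085) | windmill J≥1.0085
J = 0.9475 → cruise

J = 0.9475, regime = cruise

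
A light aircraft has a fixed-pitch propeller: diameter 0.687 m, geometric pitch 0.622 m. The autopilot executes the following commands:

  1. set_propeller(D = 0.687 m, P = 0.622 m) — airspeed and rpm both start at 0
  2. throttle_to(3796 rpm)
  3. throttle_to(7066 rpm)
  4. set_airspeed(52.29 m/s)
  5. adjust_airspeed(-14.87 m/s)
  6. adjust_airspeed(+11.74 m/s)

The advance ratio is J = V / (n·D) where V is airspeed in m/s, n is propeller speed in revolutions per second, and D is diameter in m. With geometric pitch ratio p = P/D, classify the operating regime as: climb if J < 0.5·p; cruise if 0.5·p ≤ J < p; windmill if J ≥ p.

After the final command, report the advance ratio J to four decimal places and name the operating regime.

J = 0.6076, regime = cruise

set_propeller: D = 0.687 m, P = 0.622 m (p = P/D = 0.905386); state ← (V=0, rpm=0)
throttle_to(3796): rpm ← 3796
throttle_to(7066): rpm ← 7066
set_airspeed(52.29): V ← 52.29 m/s
adjust_airspeed(-14.87): V ← 52.29 -14.87 = 37.42 m/s
adjust_airspeed(+11.74): V ← 37.42 +11.74 = 49.16 m/s
final state: V = 49.16 m/s, rpm = 7066 → n = rpm/60 = 117.766667 rev/s
J = V / (n·D) = 49.16 / (117.766667 × 0.687) = 0.607621
regime bands: climb J<0.4527 | cruise [0.4527, 0.9054) | windmill J≥0.9054
J = 0.6076 → cruise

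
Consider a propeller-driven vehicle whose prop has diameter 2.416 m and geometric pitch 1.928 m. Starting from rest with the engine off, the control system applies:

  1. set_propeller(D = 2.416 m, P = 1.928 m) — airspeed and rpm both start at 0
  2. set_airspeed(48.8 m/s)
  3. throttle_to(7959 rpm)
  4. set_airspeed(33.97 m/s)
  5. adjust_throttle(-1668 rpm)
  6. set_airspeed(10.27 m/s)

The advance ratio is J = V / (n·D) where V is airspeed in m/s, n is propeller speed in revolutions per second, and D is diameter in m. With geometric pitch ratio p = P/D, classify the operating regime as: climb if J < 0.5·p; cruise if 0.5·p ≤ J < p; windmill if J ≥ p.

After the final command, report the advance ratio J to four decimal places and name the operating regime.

J = 0.0405, regime = climb

set_propeller: D = 2.416 m, P = 1.928 m (p = P/D = 0.798013); state ← (V=0, rpm=0)
set_airspeed(48.8): V ← 48.8 m/s
throttle_to(7959): rpm ← 7959
set_airspeed(33.97): V ← 33.97 m/s
adjust_throttle(-1668): rpm ← 7959 -1668 = 6291
set_airspeed(10.27): V ← 10.27 m/s
final state: V = 10.27 m/s, rpm = 6291 → n = rpm/60 = 104.850000 rev/s
J = V / (n·D) = 10.27 / (104.850000 × 2.416) = 0.040542
regime bands: climb J<0.3990 | cruise [0.3990, 0.7980) | windmill J≥0.7980
J = 0.0405 → climb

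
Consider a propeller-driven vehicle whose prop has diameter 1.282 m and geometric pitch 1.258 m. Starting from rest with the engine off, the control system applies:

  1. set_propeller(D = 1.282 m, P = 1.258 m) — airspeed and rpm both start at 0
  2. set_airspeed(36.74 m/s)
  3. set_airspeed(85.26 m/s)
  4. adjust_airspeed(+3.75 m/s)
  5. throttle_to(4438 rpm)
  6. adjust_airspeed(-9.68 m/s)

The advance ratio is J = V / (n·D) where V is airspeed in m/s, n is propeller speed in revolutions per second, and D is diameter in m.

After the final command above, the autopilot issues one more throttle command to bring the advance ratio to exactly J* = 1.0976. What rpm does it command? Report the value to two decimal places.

rpm = 3382.65

set_propeller: D = 1.282 m, P = 1.258 m (p = P/D = 0.981279); state ← (V=0, rpm=0)
set_airspeed(36.74): V ← 36.74 m/s
set_airspeed(85.26): V ← 85.26 m/s
adjust_airspeed(+3.75): V ← 85.26 +3.75 = 89.01 m/s
throttle_to(4438): rpm ← 4438
adjust_airspeed(-9.68): V ← 89.01 -9.68 = 79.33 m/s
final state: V = 79.33 m/s, rpm = 4438 → n = rpm/60 = 73.966667 rev/s
target J* = 1.0976; solve J* = V/(n·D) for n: n = V/(J*·D) = 79.33/(1.0976 × 1.282) = 56.377437 rev/s
rpm = 60·n = 3382.646239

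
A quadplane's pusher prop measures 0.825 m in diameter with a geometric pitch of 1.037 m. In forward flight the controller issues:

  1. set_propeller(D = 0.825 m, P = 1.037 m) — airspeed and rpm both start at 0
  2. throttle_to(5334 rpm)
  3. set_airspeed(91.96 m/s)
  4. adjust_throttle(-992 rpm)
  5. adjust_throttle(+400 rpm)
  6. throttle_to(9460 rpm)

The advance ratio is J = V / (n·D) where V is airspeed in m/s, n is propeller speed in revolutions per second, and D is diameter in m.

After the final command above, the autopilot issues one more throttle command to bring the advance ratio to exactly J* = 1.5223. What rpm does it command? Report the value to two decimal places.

set_propeller: D = 0.825 m, P = 1.037 m (p = P/D = 1.256970); state ← (V=0, rpm=0)
throttle_to(5334): rpm ← 5334
set_airspeed(91.96): V ← 91.96 m/s
adjust_throttle(-992): rpm ← 5334 -992 = 4342
adjust_throttle(+400): rpm ← 4342 +400 = 4742
throttle_to(9460): rpm ← 9460
final state: V = 91.96 m/s, rpm = 9460 → n = rpm/60 = 157.666667 rev/s
target J* = 1.5223; solve J* = V/(n·D) for n: n = V/(J*·D) = 91.96/(1.5223 × 0.825) = 73.222536 rev/s
rpm = 60·n = 4393.352164

rpm = 4393.35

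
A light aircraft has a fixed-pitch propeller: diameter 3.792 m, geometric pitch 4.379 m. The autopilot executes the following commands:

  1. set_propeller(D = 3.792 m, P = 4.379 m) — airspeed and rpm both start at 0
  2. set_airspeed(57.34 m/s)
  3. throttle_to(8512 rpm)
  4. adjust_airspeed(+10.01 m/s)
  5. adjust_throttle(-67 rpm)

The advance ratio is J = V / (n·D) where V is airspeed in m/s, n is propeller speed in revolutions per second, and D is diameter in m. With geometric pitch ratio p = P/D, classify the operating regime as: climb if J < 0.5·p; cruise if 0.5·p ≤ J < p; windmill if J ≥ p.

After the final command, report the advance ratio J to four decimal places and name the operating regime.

set_propeller: D = 3.792 m, P = 4.379 m (p = P/D = 1.154800); state ← (V=0, rpm=0)
set_airspeed(57.34): V ← 57.34 m/s
throttle_to(8512): rpm ← 8512
adjust_airspeed(+10.01): V ← 57.34 +10.01 = 67.35 m/s
adjust_throttle(-67): rpm ← 8512 -67 = 8445
final state: V = 67.35 m/s, rpm = 8445 → n = rpm/60 = 140.750000 rev/s
J = V / (n·D) = 67.35 / (140.750000 × 3.792) = 0.126189
regime bands: climb J<0.5774 | cruise [0.5774, 1.1548) | windmill J≥1.1548
J = 0.1262 → climb

J = 0.1262, regime = climb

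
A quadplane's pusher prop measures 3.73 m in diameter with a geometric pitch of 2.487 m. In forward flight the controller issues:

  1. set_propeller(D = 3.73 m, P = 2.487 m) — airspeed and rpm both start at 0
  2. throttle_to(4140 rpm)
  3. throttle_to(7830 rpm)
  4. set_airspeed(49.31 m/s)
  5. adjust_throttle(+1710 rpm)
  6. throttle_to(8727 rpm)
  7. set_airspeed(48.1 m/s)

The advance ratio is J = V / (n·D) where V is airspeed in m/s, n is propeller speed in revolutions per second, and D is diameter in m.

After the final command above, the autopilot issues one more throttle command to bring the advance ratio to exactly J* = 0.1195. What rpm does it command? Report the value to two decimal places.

rpm = 6474.70

set_propeller: D = 3.73 m, P = 2.487 m (p = P/D = 0.666756); state ← (V=0, rpm=0)
throttle_to(4140): rpm ← 4140
throttle_to(7830): rpm ← 7830
set_airspeed(49.31): V ← 49.31 m/s
adjust_throttle(+1710): rpm ← 7830 +1710 = 9540
throttle_to(8727): rpm ← 8727
set_airspeed(48.1): V ← 48.1 m/s
final state: V = 48.1 m/s, rpm = 8727 → n = rpm/60 = 145.450000 rev/s
target J* = 0.1195; solve J* = V/(n·D) for n: n = V/(J*·D) = 48.1/(0.1195 × 3.73) = 107.911652 rev/s
rpm = 60·n = 6474.699093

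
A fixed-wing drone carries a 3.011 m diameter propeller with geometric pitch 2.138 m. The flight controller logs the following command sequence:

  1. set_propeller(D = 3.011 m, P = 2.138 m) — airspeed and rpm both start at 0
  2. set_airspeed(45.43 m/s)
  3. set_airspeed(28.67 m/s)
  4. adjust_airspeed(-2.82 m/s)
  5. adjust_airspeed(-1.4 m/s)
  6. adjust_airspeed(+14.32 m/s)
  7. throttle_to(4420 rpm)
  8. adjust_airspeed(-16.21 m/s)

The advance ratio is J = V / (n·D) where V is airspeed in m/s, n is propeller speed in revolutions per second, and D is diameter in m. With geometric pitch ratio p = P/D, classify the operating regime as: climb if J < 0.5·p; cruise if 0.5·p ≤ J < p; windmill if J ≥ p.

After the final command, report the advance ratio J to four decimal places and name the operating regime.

J = 0.1017, regime = climb

set_propeller: D = 3.011 m, P = 2.138 m (p = P/D = 0.710063); state ← (V=0, rpm=0)
set_airspeed(45.43): V ← 45.43 m/s
set_airspeed(28.67): V ← 28.67 m/s
adjust_airspeed(-2.82): V ← 28.67 -2.82 = 25.85 m/s
adjust_airspeed(-1.4): V ← 25.85 -1.4 = 24.45 m/s
adjust_airspeed(+14.32): V ← 24.45 +14.32 = 38.77 m/s
throttle_to(4420): rpm ← 4420
adjust_airspeed(-16.21): V ← 38.77 -16.21 = 22.56 m/s
final state: V = 22.56 m/s, rpm = 4420 → n = rpm/60 = 73.666667 rev/s
J = V / (n·D) = 22.56 / (73.666667 × 3.011) = 0.101709
regime bands: climb J<0.3550 | cruise [0.3550, 0.7101) | windmill J≥0.7101
J = 0.1017 → climb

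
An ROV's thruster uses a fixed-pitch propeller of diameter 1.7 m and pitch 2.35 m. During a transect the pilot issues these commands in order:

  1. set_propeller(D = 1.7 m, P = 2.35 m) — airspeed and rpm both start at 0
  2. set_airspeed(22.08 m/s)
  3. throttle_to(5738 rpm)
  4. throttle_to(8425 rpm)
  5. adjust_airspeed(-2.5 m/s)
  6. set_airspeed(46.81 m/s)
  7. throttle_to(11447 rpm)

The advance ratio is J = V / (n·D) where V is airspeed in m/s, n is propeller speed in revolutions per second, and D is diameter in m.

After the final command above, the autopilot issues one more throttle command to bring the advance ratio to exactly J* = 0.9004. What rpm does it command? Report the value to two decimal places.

set_propeller: D = 1.7 m, P = 2.35 m (p = P/D = 1.382353); state ← (V=0, rpm=0)
set_airspeed(22.08): V ← 22.08 m/s
throttle_to(5738): rpm ← 5738
throttle_to(8425): rpm ← 8425
adjust_airspeed(-2.5): V ← 22.08 -2.5 = 19.58 m/s
set_airspeed(46.81): V ← 46.81 m/s
throttle_to(11447): rpm ← 11447
final state: V = 46.81 m/s, rpm = 11447 → n = rpm/60 = 190.783333 rev/s
target J* = 0.9004; solve J* = V/(n·D) for n: n = V/(J*·D) = 46.81/(0.9004 × 1.7) = 30.581180 rev/s
rpm = 60·n = 1834.870776

rpm = 1834.87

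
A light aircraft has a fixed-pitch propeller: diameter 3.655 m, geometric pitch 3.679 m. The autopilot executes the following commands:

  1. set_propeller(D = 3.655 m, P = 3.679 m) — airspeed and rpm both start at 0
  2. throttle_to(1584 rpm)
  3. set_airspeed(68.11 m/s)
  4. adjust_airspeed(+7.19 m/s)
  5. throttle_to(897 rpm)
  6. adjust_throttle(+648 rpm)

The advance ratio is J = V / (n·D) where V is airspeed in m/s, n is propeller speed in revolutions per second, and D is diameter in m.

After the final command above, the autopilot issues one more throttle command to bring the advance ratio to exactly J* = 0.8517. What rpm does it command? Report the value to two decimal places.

rpm = 1451.35

set_propeller: D = 3.655 m, P = 3.679 m (p = P/D = 1.006566); state ← (V=0, rpm=0)
throttle_to(1584): rpm ← 1584
set_airspeed(68.11): V ← 68.11 m/s
adjust_airspeed(+7.19): V ← 68.11 +7.19 = 75.3 m/s
throttle_to(897): rpm ← 897
adjust_throttle(+648): rpm ← 897 +648 = 1545
final state: V = 75.3 m/s, rpm = 1545 → n = rpm/60 = 25.750000 rev/s
target J* = 0.8517; solve J* = V/(n·D) for n: n = V/(J*·D) = 75.3/(0.8517 × 3.655) = 24.189169 rev/s
rpm = 60·n = 1451.350136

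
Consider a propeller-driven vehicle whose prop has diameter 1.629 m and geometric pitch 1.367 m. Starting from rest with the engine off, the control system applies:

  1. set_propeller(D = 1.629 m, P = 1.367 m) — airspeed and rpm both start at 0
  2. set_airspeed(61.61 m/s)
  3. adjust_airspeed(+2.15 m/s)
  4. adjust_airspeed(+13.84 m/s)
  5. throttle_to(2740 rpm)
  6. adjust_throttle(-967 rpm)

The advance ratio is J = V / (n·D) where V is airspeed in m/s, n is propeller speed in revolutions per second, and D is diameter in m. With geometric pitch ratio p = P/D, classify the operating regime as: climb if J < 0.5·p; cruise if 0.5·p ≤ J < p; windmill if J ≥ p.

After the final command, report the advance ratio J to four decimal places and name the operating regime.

set_propeller: D = 1.629 m, P = 1.367 m (p = P/D = 0.839165); state ← (V=0, rpm=0)
set_airspeed(61.61): V ← 61.61 m/s
adjust_airspeed(+2.15): V ← 61.61 +2.15 = 63.76 m/s
adjust_airspeed(+13.84): V ← 63.76 +13.84 = 77.6 m/s
throttle_to(2740): rpm ← 2740
adjust_throttle(-967): rpm ← 2740 -967 = 1773
final state: V = 77.6 m/s, rpm = 1773 → n = rpm/60 = 29.550000 rev/s
J = V / (n·D) = 77.6 / (29.550000 × 1.629) = 1.612067
regime bands: climb J<0.4196 | cruise [0.4196, 0.8392) | windmill J≥0.8392
J = 1.6121 → windmill

J = 1.6121, regime = windmill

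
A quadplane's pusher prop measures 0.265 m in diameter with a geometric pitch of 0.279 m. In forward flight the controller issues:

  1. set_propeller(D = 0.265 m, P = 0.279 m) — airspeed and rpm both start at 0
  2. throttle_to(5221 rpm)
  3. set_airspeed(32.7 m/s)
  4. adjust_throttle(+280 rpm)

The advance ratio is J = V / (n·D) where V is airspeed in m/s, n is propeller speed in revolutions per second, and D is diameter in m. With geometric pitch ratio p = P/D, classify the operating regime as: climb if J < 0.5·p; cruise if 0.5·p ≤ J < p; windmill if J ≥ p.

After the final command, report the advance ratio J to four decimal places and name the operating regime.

set_propeller: D = 0.265 m, P = 0.279 m (p = P/D = 1.052830); state ← (V=0, rpm=0)
throttle_to(5221): rpm ← 5221
set_airspeed(32.7): V ← 32.7 m/s
adjust_throttle(+280): rpm ← 5221 +280 = 5501
final state: V = 32.7 m/s, rpm = 5501 → n = rpm/60 = 91.683333 rev/s
J = V / (n·D) = 32.7 / (91.683333 × 0.265) = 1.345896
regime bands: climb J<0.5264 | cruise [0.5264, 1.0528) | windmill J≥1.0528
J = 1.3459 → windmill

J = 1.3459, regime = windmill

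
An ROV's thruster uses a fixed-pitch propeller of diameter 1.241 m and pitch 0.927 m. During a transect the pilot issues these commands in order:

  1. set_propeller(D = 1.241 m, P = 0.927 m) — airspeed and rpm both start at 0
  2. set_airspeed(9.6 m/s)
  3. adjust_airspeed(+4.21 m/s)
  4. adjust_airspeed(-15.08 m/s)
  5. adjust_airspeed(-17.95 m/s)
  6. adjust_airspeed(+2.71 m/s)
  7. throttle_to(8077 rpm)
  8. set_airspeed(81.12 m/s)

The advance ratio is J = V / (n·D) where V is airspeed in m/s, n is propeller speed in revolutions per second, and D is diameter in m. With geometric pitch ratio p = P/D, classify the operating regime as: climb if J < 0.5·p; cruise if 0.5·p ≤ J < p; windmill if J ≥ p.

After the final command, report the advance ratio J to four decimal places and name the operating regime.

set_propeller: D = 1.241 m, P = 0.927 m (p = P/D = 0.746978); state ← (V=0, rpm=0)
set_airspeed(9.6): V ← 9.6 m/s
adjust_airspeed(+4.21): V ← 9.6 +4.21 = 13.81 m/s
adjust_airspeed(-15.08): V ← 13.81 -15.08 = -1.27 m/s
adjust_airspeed(-17.95): V ← -1.27 -17.95 = -19.22 m/s
adjust_airspeed(+2.71): V ← -19.22 +2.71 = -16.51 m/s
throttle_to(8077): rpm ← 8077
set_airspeed(81.12): V ← 81.12 m/s
final state: V = 81.12 m/s, rpm = 8077 → n = rpm/60 = 134.616667 rev/s
J = V / (n·D) = 81.12 / (134.616667 × 1.241) = 0.485576
regime bands: climb J<0.3735 | cruise [0.3735, 0.7470) | windmill J≥0.7470
J = 0.4856 → cruise

J = 0.4856, regime = cruise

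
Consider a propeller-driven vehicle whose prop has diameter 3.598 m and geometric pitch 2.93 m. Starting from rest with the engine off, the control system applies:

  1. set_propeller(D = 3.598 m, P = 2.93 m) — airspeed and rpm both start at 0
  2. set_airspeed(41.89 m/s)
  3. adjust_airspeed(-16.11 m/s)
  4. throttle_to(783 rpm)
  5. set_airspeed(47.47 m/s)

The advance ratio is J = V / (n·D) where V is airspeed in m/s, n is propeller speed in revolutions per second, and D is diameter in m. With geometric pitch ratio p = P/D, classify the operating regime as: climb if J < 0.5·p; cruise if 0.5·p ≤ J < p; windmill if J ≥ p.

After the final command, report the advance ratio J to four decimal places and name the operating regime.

J = 1.0110, regime = windmill

set_propeller: D = 3.598 m, P = 2.93 m (p = P/D = 0.814341); state ← (V=0, rpm=0)
set_airspeed(41.89): V ← 41.89 m/s
adjust_airspeed(-16.11): V ← 41.89 -16.11 = 25.78 m/s
throttle_to(783): rpm ← 783
set_airspeed(47.47): V ← 47.47 m/s
final state: V = 47.47 m/s, rpm = 783 → n = rpm/60 = 13.050000 rev/s
J = V / (n·D) = 47.47 / (13.050000 × 3.598) = 1.010992
regime bands: climb J<0.4072 | cruise [0.4072, 0.8143) | windmill J≥0.8143
J = 1.0110 → windmill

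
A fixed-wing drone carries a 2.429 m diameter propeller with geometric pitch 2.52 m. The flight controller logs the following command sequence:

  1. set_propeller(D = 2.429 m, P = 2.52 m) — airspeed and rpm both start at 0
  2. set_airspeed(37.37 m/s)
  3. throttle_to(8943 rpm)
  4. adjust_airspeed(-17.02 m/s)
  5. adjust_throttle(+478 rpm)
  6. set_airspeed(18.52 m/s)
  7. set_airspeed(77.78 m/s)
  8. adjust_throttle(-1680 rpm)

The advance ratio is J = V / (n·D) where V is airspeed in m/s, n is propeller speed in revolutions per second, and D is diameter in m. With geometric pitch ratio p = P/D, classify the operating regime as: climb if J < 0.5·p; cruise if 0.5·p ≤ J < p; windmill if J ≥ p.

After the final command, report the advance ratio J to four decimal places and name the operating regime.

J = 0.2482, regime = climb

set_propeller: D = 2.429 m, P = 2.52 m (p = P/D = 1.037464); state ← (V=0, rpm=0)
set_airspeed(37.37): V ← 37.37 m/s
throttle_to(8943): rpm ← 8943
adjust_airspeed(-17.02): V ← 37.37 -17.02 = 20.35 m/s
adjust_throttle(+478): rpm ← 8943 +478 = 9421
set_airspeed(18.52): V ← 18.52 m/s
set_airspeed(77.78): V ← 77.78 m/s
adjust_throttle(-1680): rpm ← 9421 -1680 = 7741
final state: V = 77.78 m/s, rpm = 7741 → n = rpm/60 = 129.016667 rev/s
J = V / (n·D) = 77.78 / (129.016667 × 2.429) = 0.248196
regime bands: climb J<0.5187 | cruise [0.5187, 1.0375) | windmill J≥1.0375
J = 0.2482 → climb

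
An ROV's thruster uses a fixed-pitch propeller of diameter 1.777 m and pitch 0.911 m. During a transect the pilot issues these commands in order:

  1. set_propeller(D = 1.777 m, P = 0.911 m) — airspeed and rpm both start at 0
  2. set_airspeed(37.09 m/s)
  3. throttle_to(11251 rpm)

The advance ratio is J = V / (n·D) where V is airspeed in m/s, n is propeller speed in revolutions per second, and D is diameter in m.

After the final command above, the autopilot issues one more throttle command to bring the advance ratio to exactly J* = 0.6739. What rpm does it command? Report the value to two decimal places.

rpm = 1858.34

set_propeller: D = 1.777 m, P = 0.911 m (p = P/D = 0.512662); state ← (V=0, rpm=0)
set_airspeed(37.09): V ← 37.09 m/s
throttle_to(11251): rpm ← 11251
final state: V = 37.09 m/s, rpm = 11251 → n = rpm/60 = 187.516667 rev/s
target J* = 0.6739; solve J* = V/(n·D) for n: n = V/(J*·D) = 37.09/(0.6739 × 1.777) = 30.972335 rev/s
rpm = 60·n = 1858.340105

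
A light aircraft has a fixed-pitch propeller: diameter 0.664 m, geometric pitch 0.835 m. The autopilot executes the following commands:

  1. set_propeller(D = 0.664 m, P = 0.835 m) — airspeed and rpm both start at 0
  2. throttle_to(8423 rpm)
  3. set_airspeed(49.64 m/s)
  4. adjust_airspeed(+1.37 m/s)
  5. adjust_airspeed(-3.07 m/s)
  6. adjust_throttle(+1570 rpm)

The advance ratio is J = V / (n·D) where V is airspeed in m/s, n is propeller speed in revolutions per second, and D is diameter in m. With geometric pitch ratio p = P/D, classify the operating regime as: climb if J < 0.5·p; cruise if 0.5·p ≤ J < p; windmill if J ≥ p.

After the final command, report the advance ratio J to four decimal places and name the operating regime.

J = 0.4335, regime = climb

set_propeller: D = 0.664 m, P = 0.835 m (p = P/D = 1.257530); state ← (V=0, rpm=0)
throttle_to(8423): rpm ← 8423
set_airspeed(49.64): V ← 49.64 m/s
adjust_airspeed(+1.37): V ← 49.64 +1.37 = 51.01 m/s
adjust_airspeed(-3.07): V ← 51.01 -3.07 = 47.94 m/s
adjust_throttle(+1570): rpm ← 8423 +1570 = 9993
final state: V = 47.94 m/s, rpm = 9993 → n = rpm/60 = 166.550000 rev/s
J = V / (n·D) = 47.94 / (166.550000 × 0.664) = 0.433496
regime bands: climb J<0.6288 | cruise [0.6288, 1.2575) | windmill J≥1.2575
J = 0.4335 → climb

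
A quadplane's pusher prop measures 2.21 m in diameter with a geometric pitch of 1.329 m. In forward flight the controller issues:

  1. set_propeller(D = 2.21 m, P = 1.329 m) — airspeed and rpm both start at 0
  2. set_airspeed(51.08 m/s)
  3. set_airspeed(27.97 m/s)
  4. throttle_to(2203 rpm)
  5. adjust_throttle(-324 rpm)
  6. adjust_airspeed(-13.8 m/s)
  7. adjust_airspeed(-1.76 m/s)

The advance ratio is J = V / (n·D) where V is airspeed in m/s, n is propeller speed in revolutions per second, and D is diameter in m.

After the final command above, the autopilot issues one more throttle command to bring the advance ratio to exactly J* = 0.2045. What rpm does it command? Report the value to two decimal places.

set_propeller: D = 2.21 m, P = 1.329 m (p = P/D = 0.601357); state ← (V=0, rpm=0)
set_airspeed(51.08): V ← 51.08 m/s
set_airspeed(27.97): V ← 27.97 m/s
throttle_to(2203): rpm ← 2203
adjust_throttle(-324): rpm ← 2203 -324 = 1879
adjust_airspeed(-13.8): V ← 27.97 -13.8 = 14.17 m/s
adjust_airspeed(-1.76): V ← 14.17 -1.76 = 12.41 m/s
final state: V = 12.41 m/s, rpm = 1879 → n = rpm/60 = 31.316667 rev/s
target J* = 0.2045; solve J* = V/(n·D) for n: n = V/(J*·D) = 12.41/(0.2045 × 2.21) = 27.459093 rev/s
rpm = 60·n = 1647.545608

rpm = 1647.55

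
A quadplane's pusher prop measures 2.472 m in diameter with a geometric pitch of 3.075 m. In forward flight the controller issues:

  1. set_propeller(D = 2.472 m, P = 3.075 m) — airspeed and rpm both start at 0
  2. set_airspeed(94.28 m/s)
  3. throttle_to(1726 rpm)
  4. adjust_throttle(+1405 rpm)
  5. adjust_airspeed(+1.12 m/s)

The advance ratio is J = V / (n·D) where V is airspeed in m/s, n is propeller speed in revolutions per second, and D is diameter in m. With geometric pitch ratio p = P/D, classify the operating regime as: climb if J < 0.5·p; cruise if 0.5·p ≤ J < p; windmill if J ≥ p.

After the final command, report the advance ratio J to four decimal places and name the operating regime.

J = 0.7396, regime = cruise

set_propeller: D = 2.472 m, P = 3.075 m (p = P/D = 1.243932); state ← (V=0, rpm=0)
set_airspeed(94.28): V ← 94.28 m/s
throttle_to(1726): rpm ← 1726
adjust_throttle(+1405): rpm ← 1726 +1405 = 3131
adjust_airspeed(+1.12): V ← 94.28 +1.12 = 95.4 m/s
final state: V = 95.4 m/s, rpm = 3131 → n = rpm/60 = 52.183333 rev/s
J = V / (n·D) = 95.4 / (52.183333 × 2.472) = 0.739551
regime bands: climb J<0.6220 | cruise [0.6220, 1.2439) | windmill J≥1.2439
J = 0.7396 → cruise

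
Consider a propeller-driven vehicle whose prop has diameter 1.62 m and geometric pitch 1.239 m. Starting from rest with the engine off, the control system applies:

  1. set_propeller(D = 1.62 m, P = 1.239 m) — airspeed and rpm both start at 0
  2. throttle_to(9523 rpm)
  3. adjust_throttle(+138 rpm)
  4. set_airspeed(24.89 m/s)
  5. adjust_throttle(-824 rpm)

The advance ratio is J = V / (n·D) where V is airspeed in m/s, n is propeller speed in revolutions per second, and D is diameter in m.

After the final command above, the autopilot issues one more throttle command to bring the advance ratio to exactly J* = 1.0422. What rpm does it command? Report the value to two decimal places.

set_propeller: D = 1.62 m, P = 1.239 m (p = P/D = 0.764815); state ← (V=0, rpm=0)
throttle_to(9523): rpm ← 9523
adjust_throttle(+138): rpm ← 9523 +138 = 9661
set_airspeed(24.89): V ← 24.89 m/s
adjust_throttle(-824): rpm ← 9661 -824 = 8837
final state: V = 24.89 m/s, rpm = 8837 → n = rpm/60 = 147.283333 rev/s
target J* = 1.0422; solve J* = V/(n·D) for n: n = V/(J*·D) = 24.89/(1.0422 × 1.62) = 14.742082 rev/s
rpm = 60·n = 884.524901

rpm = 884.52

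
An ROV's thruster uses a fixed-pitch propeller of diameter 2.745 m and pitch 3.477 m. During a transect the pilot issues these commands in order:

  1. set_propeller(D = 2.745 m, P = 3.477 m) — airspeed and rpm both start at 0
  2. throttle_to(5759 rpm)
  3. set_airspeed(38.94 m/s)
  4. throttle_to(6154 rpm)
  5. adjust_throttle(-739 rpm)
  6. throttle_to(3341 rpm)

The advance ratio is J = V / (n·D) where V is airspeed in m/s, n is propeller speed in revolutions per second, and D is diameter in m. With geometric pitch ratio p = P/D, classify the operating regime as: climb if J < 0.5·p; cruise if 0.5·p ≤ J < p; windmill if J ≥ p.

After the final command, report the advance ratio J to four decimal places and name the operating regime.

J = 0.2548, regime = climb

set_propeller: D = 2.745 m, P = 3.477 m (p = P/D = 1.266667); state ← (V=0, rpm=0)
throttle_to(5759): rpm ← 5759
set_airspeed(38.94): V ← 38.94 m/s
throttle_to(6154): rpm ← 6154
adjust_throttle(-739): rpm ← 6154 -739 = 5415
throttle_to(3341): rpm ← 3341
final state: V = 38.94 m/s, rpm = 3341 → n = rpm/60 = 55.683333 rev/s
J = V / (n·D) = 38.94 / (55.683333 × 2.745) = 0.254758
regime bands: climb J<0.6333 | cruise [0.6333, 1.2667) | windmill J≥1.2667
J = 0.2548 → climb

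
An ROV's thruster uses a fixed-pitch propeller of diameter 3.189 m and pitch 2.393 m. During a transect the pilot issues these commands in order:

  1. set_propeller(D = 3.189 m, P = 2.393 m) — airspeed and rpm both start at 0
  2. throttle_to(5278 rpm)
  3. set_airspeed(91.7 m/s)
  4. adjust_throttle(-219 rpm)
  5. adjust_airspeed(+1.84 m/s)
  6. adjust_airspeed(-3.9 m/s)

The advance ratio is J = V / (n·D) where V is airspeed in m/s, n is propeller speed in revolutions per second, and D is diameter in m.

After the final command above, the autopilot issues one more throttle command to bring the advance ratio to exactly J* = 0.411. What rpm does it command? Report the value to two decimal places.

set_propeller: D = 3.189 m, P = 2.393 m (p = P/D = 0.750392); state ← (V=0, rpm=0)
throttle_to(5278): rpm ← 5278
set_airspeed(91.7): V ← 91.7 m/s
adjust_throttle(-219): rpm ← 5278 -219 = 5059
adjust_airspeed(+1.84): V ← 91.7 +1.84 = 93.54 m/s
adjust_airspeed(-3.9): V ← 93.54 -3.9 = 89.64 m/s
final state: V = 89.64 m/s, rpm = 5059 → n = rpm/60 = 84.316667 rev/s
target J* = 0.411; solve J* = V/(n·D) for n: n = V/(J*·D) = 89.64/(0.411 × 3.189) = 68.392032 rev/s
rpm = 60·n = 4103.521915

rpm = 4103.52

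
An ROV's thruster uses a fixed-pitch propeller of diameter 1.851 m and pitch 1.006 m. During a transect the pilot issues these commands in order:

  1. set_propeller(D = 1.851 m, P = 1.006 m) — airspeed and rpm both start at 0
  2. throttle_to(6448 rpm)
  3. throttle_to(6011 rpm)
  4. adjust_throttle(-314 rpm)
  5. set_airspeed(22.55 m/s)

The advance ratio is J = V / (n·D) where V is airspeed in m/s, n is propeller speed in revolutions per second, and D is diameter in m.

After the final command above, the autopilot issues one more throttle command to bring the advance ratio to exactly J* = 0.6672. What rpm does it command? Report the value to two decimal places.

rpm = 1095.56

set_propeller: D = 1.851 m, P = 1.006 m (p = P/D = 0.543490); state ← (V=0, rpm=0)
throttle_to(6448): rpm ← 6448
throttle_to(6011): rpm ← 6011
adjust_throttle(-314): rpm ← 6011 -314 = 5697
set_airspeed(22.55): V ← 22.55 m/s
final state: V = 22.55 m/s, rpm = 5697 → n = rpm/60 = 94.950000 rev/s
target J* = 0.6672; solve J* = V/(n·D) for n: n = V/(J*·D) = 22.55/(0.6672 × 1.851) = 18.259299 rev/s
rpm = 60·n = 1095.557913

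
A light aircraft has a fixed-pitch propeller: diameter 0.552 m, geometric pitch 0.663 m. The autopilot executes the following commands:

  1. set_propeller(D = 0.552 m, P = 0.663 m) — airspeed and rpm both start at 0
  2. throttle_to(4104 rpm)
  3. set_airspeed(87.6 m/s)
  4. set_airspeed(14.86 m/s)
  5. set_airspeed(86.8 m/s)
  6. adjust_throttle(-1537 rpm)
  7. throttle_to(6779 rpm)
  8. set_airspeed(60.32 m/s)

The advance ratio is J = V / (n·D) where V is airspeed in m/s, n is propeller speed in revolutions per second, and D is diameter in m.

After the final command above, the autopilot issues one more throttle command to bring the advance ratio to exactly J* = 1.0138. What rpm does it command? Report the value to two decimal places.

set_propeller: D = 0.552 m, P = 0.663 m (p = P/D = 1.201087); state ← (V=0, rpm=0)
throttle_to(4104): rpm ← 4104
set_airspeed(87.6): V ← 87.6 m/s
set_airspeed(14.86): V ← 14.86 m/s
set_airspeed(86.8): V ← 86.8 m/s
adjust_throttle(-1537): rpm ← 4104 -1537 = 2567
throttle_to(6779): rpm ← 6779
set_airspeed(60.32): V ← 60.32 m/s
final state: V = 60.32 m/s, rpm = 6779 → n = rpm/60 = 112.983333 rev/s
target J* = 1.0138; solve J* = V/(n·D) for n: n = V/(J*·D) = 60.32/(1.0138 × 0.552) = 107.787889 rev/s
rpm = 60·n = 6467.273367

rpm = 6467.27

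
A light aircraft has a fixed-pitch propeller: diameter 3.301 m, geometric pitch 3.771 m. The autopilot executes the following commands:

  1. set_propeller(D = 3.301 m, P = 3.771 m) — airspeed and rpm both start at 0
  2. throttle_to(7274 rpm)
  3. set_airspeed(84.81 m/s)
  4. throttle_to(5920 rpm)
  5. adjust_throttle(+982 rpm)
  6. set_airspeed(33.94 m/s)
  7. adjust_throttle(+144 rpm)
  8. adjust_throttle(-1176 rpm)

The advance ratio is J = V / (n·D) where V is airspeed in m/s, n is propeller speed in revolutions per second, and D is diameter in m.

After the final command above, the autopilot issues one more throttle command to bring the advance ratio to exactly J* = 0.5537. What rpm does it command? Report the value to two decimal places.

rpm = 1114.15

set_propeller: D = 3.301 m, P = 3.771 m (p = P/D = 1.142381); state ← (V=0, rpm=0)
throttle_to(7274): rpm ← 7274
set_airspeed(84.81): V ← 84.81 m/s
throttle_to(5920): rpm ← 5920
adjust_throttle(+982): rpm ← 5920 +982 = 6902
set_airspeed(33.94): V ← 33.94 m/s
adjust_throttle(+144): rpm ← 6902 +144 = 7046
adjust_throttle(-1176): rpm ← 7046 -1176 = 5870
final state: V = 33.94 m/s, rpm = 5870 → n = rpm/60 = 97.833333 rev/s
target J* = 0.5537; solve J* = V/(n·D) for n: n = V/(J*·D) = 33.94/(0.5537 × 3.301) = 18.569140 rev/s
rpm = 60·n = 1114.148399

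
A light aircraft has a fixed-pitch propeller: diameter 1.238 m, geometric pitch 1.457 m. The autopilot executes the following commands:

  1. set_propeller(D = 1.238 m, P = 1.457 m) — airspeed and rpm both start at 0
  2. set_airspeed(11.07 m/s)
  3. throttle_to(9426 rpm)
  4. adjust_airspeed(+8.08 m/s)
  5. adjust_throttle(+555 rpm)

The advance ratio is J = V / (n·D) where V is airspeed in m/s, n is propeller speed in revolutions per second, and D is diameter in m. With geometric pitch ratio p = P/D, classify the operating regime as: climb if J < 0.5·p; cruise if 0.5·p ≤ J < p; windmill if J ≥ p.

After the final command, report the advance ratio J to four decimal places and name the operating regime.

J = 0.0930, regime = climb

set_propeller: D = 1.238 m, P = 1.457 m (p = P/D = 1.176898); state ← (V=0, rpm=0)
set_airspeed(11.07): V ← 11.07 m/s
throttle_to(9426): rpm ← 9426
adjust_airspeed(+8.08): V ← 11.07 +8.08 = 19.15 m/s
adjust_throttle(+555): rpm ← 9426 +555 = 9981
final state: V = 19.15 m/s, rpm = 9981 → n = rpm/60 = 166.350000 rev/s
J = V / (n·D) = 19.15 / (166.350000 × 1.238) = 0.092988
regime bands: climb J<0.5884 | cruise [0.5884, 1.1769) | windmill J≥1.1769
J = 0.0930 → climb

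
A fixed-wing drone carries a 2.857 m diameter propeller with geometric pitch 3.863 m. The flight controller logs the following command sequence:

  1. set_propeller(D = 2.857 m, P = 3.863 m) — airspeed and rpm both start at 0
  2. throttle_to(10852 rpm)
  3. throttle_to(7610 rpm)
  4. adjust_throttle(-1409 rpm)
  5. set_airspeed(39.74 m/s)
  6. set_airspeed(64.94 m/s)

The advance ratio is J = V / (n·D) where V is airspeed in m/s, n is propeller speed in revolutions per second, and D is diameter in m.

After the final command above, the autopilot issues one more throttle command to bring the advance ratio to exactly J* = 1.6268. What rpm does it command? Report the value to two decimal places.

rpm = 838.34

set_propeller: D = 2.857 m, P = 3.863 m (p = P/D = 1.352118); state ← (V=0, rpm=0)
throttle_to(10852): rpm ← 10852
throttle_to(7610): rpm ← 7610
adjust_throttle(-1409): rpm ← 7610 -1409 = 6201
set_airspeed(39.74): V ← 39.74 m/s
set_airspeed(64.94): V ← 64.94 m/s
final state: V = 64.94 m/s, rpm = 6201 → n = rpm/60 = 103.350000 rev/s
target J* = 1.6268; solve J* = V/(n·D) for n: n = V/(J*·D) = 64.94/(1.6268 × 2.857) = 13.972299 rev/s
rpm = 60·n = 838.337958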